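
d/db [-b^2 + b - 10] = 1 - 2*b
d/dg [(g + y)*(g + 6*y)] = 2*g + 7*y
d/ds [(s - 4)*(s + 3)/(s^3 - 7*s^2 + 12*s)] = (-s^2 - 6*s + 9)/(s^2*(s^2 - 6*s + 9))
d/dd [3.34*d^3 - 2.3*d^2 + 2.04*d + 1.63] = 10.02*d^2 - 4.6*d + 2.04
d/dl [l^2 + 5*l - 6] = 2*l + 5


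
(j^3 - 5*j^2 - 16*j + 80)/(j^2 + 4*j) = j - 9 + 20/j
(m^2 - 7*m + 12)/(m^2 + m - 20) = (m - 3)/(m + 5)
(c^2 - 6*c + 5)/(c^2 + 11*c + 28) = (c^2 - 6*c + 5)/(c^2 + 11*c + 28)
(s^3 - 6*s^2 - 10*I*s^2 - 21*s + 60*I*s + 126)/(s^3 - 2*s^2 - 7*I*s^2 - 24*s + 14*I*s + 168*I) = (s - 3*I)/(s + 4)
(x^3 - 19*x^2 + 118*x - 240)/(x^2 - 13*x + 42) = (x^2 - 13*x + 40)/(x - 7)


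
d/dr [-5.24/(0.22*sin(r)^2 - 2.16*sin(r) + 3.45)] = (2.3056*sin(r) - 11.3184)*cos(r)/(0.22*sin(r)^2 - 2.16*sin(r) + 3.45)^2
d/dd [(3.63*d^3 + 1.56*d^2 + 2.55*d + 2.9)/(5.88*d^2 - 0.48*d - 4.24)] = (21.3444*d^4 - 3.4848*d^3 - 61.9164*d^2 - 47.3328*d - 9.42)/(34.5744*d^4 - 5.6448*d^3 - 49.632*d^2 + 4.0704*d + 17.9776)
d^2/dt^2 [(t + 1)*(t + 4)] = 2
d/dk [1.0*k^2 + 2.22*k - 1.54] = 2.0*k + 2.22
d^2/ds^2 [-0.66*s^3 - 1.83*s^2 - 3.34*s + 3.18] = -3.96*s - 3.66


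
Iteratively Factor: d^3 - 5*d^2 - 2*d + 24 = (d + 2)*(d^2 - 7*d + 12) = (d - 3)*(d + 2)*(d - 4)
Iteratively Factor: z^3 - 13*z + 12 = (z - 3)*(z^2 + 3*z - 4) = (z - 3)*(z - 1)*(z + 4)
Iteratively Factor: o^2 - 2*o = (o - 2)*(o)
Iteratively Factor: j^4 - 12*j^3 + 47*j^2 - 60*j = (j - 5)*(j^3 - 7*j^2 + 12*j) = j*(j - 5)*(j^2 - 7*j + 12) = j*(j - 5)*(j - 4)*(j - 3)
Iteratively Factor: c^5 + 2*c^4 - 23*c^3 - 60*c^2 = (c)*(c^4 + 2*c^3 - 23*c^2 - 60*c) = c*(c - 5)*(c^3 + 7*c^2 + 12*c) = c^2*(c - 5)*(c^2 + 7*c + 12) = c^2*(c - 5)*(c + 3)*(c + 4)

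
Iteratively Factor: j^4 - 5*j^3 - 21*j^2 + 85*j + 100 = (j - 5)*(j^3 - 21*j - 20) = (j - 5)^2*(j^2 + 5*j + 4) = (j - 5)^2*(j + 1)*(j + 4)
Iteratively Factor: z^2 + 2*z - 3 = (z + 3)*(z - 1)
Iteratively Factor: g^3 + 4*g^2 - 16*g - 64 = (g + 4)*(g^2 - 16) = (g + 4)^2*(g - 4)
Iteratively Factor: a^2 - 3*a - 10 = (a - 5)*(a + 2)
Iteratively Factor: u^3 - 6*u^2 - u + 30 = (u - 5)*(u^2 - u - 6) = (u - 5)*(u + 2)*(u - 3)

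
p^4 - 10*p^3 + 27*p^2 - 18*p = p*(p - 6)*(p - 3)*(p - 1)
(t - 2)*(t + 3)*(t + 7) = t^3 + 8*t^2 + t - 42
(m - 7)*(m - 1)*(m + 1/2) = m^3 - 15*m^2/2 + 3*m + 7/2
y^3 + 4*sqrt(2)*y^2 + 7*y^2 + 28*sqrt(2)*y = y*(y + 7)*(y + 4*sqrt(2))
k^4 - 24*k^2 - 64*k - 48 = (k - 6)*(k + 2)^3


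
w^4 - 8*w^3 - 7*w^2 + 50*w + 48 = (w - 8)*(w - 3)*(w + 1)*(w + 2)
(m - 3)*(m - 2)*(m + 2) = m^3 - 3*m^2 - 4*m + 12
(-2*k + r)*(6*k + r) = -12*k^2 + 4*k*r + r^2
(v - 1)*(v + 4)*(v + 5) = v^3 + 8*v^2 + 11*v - 20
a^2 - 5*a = a*(a - 5)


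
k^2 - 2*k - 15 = (k - 5)*(k + 3)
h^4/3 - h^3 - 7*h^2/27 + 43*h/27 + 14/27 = (h/3 + 1/3)*(h - 7/3)*(h - 2)*(h + 1/3)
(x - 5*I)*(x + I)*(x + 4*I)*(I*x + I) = I*x^4 + I*x^3 + 21*I*x^2 - 20*x + 21*I*x - 20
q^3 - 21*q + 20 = (q - 4)*(q - 1)*(q + 5)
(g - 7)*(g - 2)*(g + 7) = g^3 - 2*g^2 - 49*g + 98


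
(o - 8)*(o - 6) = o^2 - 14*o + 48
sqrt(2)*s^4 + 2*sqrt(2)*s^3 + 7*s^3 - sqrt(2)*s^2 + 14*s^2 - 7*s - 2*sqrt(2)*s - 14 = (s - 1)*(s + 2)*(s + 7*sqrt(2)/2)*(sqrt(2)*s + sqrt(2))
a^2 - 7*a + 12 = (a - 4)*(a - 3)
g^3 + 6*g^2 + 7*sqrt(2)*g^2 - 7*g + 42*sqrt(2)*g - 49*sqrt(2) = (g - 1)*(g + 7)*(g + 7*sqrt(2))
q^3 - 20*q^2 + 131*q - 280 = (q - 8)*(q - 7)*(q - 5)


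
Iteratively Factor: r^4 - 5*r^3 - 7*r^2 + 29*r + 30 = (r - 3)*(r^3 - 2*r^2 - 13*r - 10) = (r - 3)*(r + 1)*(r^2 - 3*r - 10) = (r - 3)*(r + 1)*(r + 2)*(r - 5)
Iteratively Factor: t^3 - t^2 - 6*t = (t - 3)*(t^2 + 2*t) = t*(t - 3)*(t + 2)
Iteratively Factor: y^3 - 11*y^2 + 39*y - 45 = (y - 3)*(y^2 - 8*y + 15) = (y - 5)*(y - 3)*(y - 3)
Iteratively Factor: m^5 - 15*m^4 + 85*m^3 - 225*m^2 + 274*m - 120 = (m - 1)*(m^4 - 14*m^3 + 71*m^2 - 154*m + 120) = (m - 4)*(m - 1)*(m^3 - 10*m^2 + 31*m - 30) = (m - 5)*(m - 4)*(m - 1)*(m^2 - 5*m + 6) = (m - 5)*(m - 4)*(m - 3)*(m - 1)*(m - 2)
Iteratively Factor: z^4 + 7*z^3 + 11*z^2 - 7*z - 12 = (z + 3)*(z^3 + 4*z^2 - z - 4) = (z + 1)*(z + 3)*(z^2 + 3*z - 4) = (z + 1)*(z + 3)*(z + 4)*(z - 1)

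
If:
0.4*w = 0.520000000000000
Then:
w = 1.30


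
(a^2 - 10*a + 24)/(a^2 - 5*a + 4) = (a - 6)/(a - 1)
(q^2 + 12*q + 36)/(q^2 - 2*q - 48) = (q + 6)/(q - 8)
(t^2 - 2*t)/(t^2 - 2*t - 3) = t*(2 - t)/(-t^2 + 2*t + 3)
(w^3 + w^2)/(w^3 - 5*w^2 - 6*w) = w/(w - 6)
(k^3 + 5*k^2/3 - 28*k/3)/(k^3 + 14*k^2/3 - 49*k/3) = (k + 4)/(k + 7)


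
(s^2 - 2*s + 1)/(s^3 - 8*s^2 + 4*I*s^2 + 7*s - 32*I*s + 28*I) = (s - 1)/(s^2 + s*(-7 + 4*I) - 28*I)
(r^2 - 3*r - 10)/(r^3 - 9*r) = (r^2 - 3*r - 10)/(r*(r^2 - 9))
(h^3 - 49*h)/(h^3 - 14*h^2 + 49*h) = (h + 7)/(h - 7)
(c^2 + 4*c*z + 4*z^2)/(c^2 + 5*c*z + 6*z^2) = (c + 2*z)/(c + 3*z)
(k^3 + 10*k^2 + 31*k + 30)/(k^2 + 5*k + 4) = (k^3 + 10*k^2 + 31*k + 30)/(k^2 + 5*k + 4)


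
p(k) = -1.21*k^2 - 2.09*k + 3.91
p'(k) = -2.42*k - 2.09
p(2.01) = -5.18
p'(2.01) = -6.95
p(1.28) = -0.75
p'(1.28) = -5.19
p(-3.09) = -1.19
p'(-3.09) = 5.39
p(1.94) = -4.70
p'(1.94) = -6.78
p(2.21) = -6.62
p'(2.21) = -7.44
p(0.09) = 3.71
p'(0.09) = -2.31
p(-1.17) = 4.70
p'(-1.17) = 0.74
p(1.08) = 0.24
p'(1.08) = -4.70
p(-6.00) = -27.11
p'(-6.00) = 12.43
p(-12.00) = -145.25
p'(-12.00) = 26.95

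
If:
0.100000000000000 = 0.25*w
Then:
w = 0.40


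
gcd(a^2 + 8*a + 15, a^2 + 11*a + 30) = a + 5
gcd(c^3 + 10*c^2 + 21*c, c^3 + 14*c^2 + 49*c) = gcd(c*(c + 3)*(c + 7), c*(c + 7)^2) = c^2 + 7*c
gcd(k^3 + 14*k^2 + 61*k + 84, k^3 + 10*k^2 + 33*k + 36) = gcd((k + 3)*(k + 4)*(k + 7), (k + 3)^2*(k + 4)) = k^2 + 7*k + 12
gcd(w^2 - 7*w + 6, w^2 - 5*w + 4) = w - 1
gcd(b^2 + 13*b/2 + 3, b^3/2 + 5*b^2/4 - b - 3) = 1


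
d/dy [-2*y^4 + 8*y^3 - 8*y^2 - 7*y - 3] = -8*y^3 + 24*y^2 - 16*y - 7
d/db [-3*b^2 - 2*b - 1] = -6*b - 2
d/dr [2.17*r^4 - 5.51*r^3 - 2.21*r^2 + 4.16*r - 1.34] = 8.68*r^3 - 16.53*r^2 - 4.42*r + 4.16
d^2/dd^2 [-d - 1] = 0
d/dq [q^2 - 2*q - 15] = 2*q - 2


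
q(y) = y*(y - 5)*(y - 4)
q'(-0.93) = 39.33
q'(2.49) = -6.22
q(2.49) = 9.44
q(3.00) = 6.00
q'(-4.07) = 142.95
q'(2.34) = -5.69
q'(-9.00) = 425.00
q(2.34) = 10.33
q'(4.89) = 3.72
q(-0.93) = -27.19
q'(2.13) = -4.73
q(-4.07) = -297.90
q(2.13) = 11.43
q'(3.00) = -7.00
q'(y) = y*(y - 5) + y*(y - 4) + (y - 5)*(y - 4) = 3*y^2 - 18*y + 20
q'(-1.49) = 53.48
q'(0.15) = 17.37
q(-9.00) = -1638.00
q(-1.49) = -53.09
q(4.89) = -0.48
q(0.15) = 2.80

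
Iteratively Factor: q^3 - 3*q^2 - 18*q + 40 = (q + 4)*(q^2 - 7*q + 10) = (q - 5)*(q + 4)*(q - 2)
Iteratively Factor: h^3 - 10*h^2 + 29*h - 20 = (h - 5)*(h^2 - 5*h + 4) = (h - 5)*(h - 4)*(h - 1)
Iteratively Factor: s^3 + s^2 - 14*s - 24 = (s - 4)*(s^2 + 5*s + 6) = (s - 4)*(s + 3)*(s + 2)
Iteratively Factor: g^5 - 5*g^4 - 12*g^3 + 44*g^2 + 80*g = (g - 5)*(g^4 - 12*g^2 - 16*g) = (g - 5)*(g + 2)*(g^3 - 2*g^2 - 8*g) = (g - 5)*(g + 2)^2*(g^2 - 4*g) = g*(g - 5)*(g + 2)^2*(g - 4)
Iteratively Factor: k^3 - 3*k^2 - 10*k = (k + 2)*(k^2 - 5*k) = k*(k + 2)*(k - 5)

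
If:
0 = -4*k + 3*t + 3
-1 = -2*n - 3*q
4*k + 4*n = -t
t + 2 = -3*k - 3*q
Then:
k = -3/14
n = 15/28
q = -1/42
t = -9/7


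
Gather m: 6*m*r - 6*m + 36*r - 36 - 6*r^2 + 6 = m*(6*r - 6) - 6*r^2 + 36*r - 30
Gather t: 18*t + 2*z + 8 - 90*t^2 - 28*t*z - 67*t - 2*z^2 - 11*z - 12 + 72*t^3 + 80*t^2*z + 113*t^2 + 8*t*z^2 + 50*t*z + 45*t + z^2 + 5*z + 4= 72*t^3 + t^2*(80*z + 23) + t*(8*z^2 + 22*z - 4) - z^2 - 4*z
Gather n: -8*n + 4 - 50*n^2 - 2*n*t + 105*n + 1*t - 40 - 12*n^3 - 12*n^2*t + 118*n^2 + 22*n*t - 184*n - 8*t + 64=-12*n^3 + n^2*(68 - 12*t) + n*(20*t - 87) - 7*t + 28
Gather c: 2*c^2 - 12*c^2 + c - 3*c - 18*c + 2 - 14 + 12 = -10*c^2 - 20*c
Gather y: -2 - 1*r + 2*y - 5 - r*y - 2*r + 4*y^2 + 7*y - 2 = -3*r + 4*y^2 + y*(9 - r) - 9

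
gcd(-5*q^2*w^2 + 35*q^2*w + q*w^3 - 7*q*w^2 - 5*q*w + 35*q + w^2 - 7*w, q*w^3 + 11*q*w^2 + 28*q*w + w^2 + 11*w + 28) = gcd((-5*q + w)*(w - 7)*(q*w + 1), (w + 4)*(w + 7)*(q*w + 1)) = q*w + 1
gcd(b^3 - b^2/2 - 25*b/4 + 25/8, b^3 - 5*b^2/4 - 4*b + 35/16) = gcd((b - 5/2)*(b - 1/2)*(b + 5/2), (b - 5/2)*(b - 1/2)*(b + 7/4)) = b^2 - 3*b + 5/4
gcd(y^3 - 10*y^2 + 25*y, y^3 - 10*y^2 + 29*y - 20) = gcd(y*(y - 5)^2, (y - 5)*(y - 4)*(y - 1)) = y - 5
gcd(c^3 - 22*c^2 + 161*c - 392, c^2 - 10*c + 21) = c - 7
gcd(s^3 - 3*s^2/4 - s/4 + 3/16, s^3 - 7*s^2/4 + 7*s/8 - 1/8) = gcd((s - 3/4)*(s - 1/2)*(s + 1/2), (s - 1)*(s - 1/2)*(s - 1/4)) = s - 1/2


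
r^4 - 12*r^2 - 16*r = r*(r - 4)*(r + 2)^2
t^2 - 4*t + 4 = (t - 2)^2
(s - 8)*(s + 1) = s^2 - 7*s - 8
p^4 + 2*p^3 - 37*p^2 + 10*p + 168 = (p - 4)*(p - 3)*(p + 2)*(p + 7)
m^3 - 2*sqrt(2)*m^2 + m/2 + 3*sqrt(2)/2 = (m - 3*sqrt(2)/2)*(m - sqrt(2))*(m + sqrt(2)/2)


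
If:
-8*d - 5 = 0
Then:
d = -5/8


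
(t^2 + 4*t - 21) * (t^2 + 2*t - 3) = t^4 + 6*t^3 - 16*t^2 - 54*t + 63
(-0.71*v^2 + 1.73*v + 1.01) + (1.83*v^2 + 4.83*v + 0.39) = 1.12*v^2 + 6.56*v + 1.4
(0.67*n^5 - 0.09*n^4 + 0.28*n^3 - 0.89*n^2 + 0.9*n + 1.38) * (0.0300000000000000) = 0.0201*n^5 - 0.0027*n^4 + 0.0084*n^3 - 0.0267*n^2 + 0.027*n + 0.0414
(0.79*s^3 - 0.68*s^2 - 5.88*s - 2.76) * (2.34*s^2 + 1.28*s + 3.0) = 1.8486*s^5 - 0.58*s^4 - 12.2596*s^3 - 16.0248*s^2 - 21.1728*s - 8.28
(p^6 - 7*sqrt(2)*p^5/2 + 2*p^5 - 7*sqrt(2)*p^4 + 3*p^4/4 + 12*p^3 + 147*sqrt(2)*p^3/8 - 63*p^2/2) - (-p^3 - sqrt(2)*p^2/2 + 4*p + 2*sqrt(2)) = p^6 - 7*sqrt(2)*p^5/2 + 2*p^5 - 7*sqrt(2)*p^4 + 3*p^4/4 + 13*p^3 + 147*sqrt(2)*p^3/8 - 63*p^2/2 + sqrt(2)*p^2/2 - 4*p - 2*sqrt(2)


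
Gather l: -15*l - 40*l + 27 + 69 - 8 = 88 - 55*l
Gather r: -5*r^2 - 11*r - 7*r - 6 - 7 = -5*r^2 - 18*r - 13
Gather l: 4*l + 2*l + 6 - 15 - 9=6*l - 18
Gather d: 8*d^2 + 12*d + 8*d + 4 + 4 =8*d^2 + 20*d + 8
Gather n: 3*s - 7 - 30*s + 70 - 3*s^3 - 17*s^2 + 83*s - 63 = -3*s^3 - 17*s^2 + 56*s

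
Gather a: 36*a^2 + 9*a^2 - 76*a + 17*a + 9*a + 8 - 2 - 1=45*a^2 - 50*a + 5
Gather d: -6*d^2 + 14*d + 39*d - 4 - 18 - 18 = -6*d^2 + 53*d - 40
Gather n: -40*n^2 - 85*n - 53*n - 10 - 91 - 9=-40*n^2 - 138*n - 110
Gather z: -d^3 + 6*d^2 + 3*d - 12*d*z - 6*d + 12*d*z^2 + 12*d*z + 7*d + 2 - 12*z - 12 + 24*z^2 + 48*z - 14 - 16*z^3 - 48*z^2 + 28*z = -d^3 + 6*d^2 + 4*d - 16*z^3 + z^2*(12*d - 24) + 64*z - 24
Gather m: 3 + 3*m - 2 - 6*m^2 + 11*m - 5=-6*m^2 + 14*m - 4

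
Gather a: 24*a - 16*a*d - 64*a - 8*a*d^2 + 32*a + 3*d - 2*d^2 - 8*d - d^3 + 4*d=a*(-8*d^2 - 16*d - 8) - d^3 - 2*d^2 - d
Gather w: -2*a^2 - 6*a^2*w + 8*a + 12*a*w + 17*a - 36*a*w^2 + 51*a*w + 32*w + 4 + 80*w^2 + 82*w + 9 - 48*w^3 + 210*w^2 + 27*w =-2*a^2 + 25*a - 48*w^3 + w^2*(290 - 36*a) + w*(-6*a^2 + 63*a + 141) + 13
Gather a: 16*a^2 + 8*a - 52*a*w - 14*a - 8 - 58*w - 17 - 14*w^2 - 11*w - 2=16*a^2 + a*(-52*w - 6) - 14*w^2 - 69*w - 27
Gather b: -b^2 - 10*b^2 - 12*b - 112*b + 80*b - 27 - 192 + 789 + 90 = -11*b^2 - 44*b + 660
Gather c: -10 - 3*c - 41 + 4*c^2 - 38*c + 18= 4*c^2 - 41*c - 33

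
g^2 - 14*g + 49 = (g - 7)^2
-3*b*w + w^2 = w*(-3*b + w)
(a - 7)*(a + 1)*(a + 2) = a^3 - 4*a^2 - 19*a - 14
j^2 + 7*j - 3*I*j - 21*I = (j + 7)*(j - 3*I)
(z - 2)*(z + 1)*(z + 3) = z^3 + 2*z^2 - 5*z - 6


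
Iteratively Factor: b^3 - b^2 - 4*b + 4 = (b - 2)*(b^2 + b - 2) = (b - 2)*(b + 2)*(b - 1)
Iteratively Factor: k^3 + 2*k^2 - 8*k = (k + 4)*(k^2 - 2*k) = k*(k + 4)*(k - 2)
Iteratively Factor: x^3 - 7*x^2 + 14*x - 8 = (x - 1)*(x^2 - 6*x + 8) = (x - 4)*(x - 1)*(x - 2)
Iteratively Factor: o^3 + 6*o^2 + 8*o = (o + 4)*(o^2 + 2*o) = (o + 2)*(o + 4)*(o)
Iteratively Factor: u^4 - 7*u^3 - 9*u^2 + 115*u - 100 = (u - 5)*(u^3 - 2*u^2 - 19*u + 20) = (u - 5)*(u + 4)*(u^2 - 6*u + 5) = (u - 5)^2*(u + 4)*(u - 1)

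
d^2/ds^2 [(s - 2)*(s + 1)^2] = 6*s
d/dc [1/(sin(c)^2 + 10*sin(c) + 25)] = -2*cos(c)/(sin(c) + 5)^3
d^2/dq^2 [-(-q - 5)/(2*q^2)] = (q + 15)/q^4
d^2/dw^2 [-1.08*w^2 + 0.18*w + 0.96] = -2.16000000000000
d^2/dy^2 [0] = 0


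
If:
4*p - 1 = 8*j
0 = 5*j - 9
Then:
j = 9/5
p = 77/20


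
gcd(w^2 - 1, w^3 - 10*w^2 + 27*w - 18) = w - 1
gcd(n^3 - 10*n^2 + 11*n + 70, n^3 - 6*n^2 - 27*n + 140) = n - 7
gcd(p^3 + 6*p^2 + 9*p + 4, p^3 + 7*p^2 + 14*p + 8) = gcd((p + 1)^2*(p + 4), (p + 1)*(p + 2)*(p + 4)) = p^2 + 5*p + 4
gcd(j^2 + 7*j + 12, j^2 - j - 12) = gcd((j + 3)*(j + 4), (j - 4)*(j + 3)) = j + 3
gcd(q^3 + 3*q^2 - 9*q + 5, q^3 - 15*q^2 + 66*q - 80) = 1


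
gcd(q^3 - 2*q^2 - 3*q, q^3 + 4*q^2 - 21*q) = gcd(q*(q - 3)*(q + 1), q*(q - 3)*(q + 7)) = q^2 - 3*q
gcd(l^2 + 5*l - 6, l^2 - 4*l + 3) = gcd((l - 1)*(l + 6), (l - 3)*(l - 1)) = l - 1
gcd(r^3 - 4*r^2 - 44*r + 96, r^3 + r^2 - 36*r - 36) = r + 6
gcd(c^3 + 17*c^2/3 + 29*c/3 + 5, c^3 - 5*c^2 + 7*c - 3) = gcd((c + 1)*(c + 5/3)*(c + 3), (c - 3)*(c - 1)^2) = 1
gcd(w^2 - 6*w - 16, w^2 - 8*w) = w - 8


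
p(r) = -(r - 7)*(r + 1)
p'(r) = 6 - 2*r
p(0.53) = 9.90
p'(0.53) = 4.94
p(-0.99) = 0.08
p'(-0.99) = 7.98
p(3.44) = 15.81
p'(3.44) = -0.88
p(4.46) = 13.87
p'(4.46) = -2.92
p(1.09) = 12.35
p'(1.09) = 3.82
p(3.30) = 15.91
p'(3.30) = -0.60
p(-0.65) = 2.68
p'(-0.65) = 7.30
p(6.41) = 4.37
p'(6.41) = -6.82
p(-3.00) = -20.00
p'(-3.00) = 12.00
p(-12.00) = -209.00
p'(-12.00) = 30.00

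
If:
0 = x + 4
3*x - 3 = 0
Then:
No Solution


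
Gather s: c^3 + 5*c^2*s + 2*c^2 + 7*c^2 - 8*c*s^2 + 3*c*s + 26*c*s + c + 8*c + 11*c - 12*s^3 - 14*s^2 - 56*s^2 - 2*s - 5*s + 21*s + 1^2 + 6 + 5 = c^3 + 9*c^2 + 20*c - 12*s^3 + s^2*(-8*c - 70) + s*(5*c^2 + 29*c + 14) + 12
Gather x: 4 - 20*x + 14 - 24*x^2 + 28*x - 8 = -24*x^2 + 8*x + 10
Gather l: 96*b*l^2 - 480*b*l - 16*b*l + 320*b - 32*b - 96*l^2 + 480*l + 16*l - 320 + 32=288*b + l^2*(96*b - 96) + l*(496 - 496*b) - 288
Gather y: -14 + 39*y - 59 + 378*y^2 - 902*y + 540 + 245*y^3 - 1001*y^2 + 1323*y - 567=245*y^3 - 623*y^2 + 460*y - 100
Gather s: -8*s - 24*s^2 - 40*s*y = -24*s^2 + s*(-40*y - 8)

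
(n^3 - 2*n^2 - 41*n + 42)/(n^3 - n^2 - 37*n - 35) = (n^2 + 5*n - 6)/(n^2 + 6*n + 5)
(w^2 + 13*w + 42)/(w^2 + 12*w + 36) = (w + 7)/(w + 6)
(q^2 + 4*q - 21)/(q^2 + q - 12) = (q + 7)/(q + 4)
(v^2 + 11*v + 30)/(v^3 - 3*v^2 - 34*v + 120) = (v + 5)/(v^2 - 9*v + 20)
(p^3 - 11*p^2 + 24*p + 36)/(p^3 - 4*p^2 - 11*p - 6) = (p - 6)/(p + 1)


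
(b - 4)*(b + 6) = b^2 + 2*b - 24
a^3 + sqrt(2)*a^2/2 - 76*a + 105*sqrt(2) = (a - 5*sqrt(2))*(a - 3*sqrt(2)/2)*(a + 7*sqrt(2))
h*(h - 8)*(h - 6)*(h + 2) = h^4 - 12*h^3 + 20*h^2 + 96*h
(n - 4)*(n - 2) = n^2 - 6*n + 8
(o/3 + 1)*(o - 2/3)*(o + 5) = o^3/3 + 22*o^2/9 + 29*o/9 - 10/3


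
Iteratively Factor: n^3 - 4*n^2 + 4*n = (n - 2)*(n^2 - 2*n) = n*(n - 2)*(n - 2)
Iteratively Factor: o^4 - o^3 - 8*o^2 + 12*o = (o)*(o^3 - o^2 - 8*o + 12) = o*(o - 2)*(o^2 + o - 6) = o*(o - 2)*(o + 3)*(o - 2)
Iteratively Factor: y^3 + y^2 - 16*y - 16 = (y - 4)*(y^2 + 5*y + 4) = (y - 4)*(y + 4)*(y + 1)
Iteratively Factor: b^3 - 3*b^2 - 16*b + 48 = (b - 3)*(b^2 - 16) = (b - 3)*(b + 4)*(b - 4)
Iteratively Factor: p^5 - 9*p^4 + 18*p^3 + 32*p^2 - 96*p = (p + 2)*(p^4 - 11*p^3 + 40*p^2 - 48*p) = (p - 4)*(p + 2)*(p^3 - 7*p^2 + 12*p) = (p - 4)*(p - 3)*(p + 2)*(p^2 - 4*p) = (p - 4)^2*(p - 3)*(p + 2)*(p)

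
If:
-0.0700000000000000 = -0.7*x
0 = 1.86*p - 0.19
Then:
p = 0.10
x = 0.10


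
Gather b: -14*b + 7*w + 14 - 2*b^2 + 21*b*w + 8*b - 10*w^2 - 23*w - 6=-2*b^2 + b*(21*w - 6) - 10*w^2 - 16*w + 8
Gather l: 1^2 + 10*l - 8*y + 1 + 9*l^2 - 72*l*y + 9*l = 9*l^2 + l*(19 - 72*y) - 8*y + 2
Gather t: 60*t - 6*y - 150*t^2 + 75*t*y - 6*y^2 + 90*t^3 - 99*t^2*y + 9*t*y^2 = 90*t^3 + t^2*(-99*y - 150) + t*(9*y^2 + 75*y + 60) - 6*y^2 - 6*y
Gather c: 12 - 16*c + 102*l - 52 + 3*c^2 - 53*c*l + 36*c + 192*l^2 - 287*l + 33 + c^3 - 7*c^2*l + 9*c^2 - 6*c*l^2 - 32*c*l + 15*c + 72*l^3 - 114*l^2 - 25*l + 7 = c^3 + c^2*(12 - 7*l) + c*(-6*l^2 - 85*l + 35) + 72*l^3 + 78*l^2 - 210*l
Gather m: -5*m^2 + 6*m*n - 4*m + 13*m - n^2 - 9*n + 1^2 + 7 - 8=-5*m^2 + m*(6*n + 9) - n^2 - 9*n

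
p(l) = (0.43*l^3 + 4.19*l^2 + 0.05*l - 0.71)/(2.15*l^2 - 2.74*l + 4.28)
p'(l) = (2.74 - 4.3*l)*(0.43*l^3 + 4.19*l^2 + 0.05*l - 0.71)/(2.15*l^2 - 2.74*l + 4.28)^2 + (1.29*l^2 + 8.38*l + 0.05)/(2.15*l^2 - 2.74*l + 4.28) = (0.9245*l^4 - 2.3564*l^3 - 6.0669*l^2 + 38.9194*l - 1.7314)/(4.6225*l^4 - 11.782*l^3 + 25.9116*l^2 - 23.4544*l + 18.3184)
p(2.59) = 3.02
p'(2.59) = 0.44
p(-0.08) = -0.15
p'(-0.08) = -0.24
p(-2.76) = 0.78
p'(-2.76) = -0.07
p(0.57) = 0.22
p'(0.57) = 1.55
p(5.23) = 3.60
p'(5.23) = 0.16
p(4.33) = 3.45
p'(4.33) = 0.17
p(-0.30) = -0.07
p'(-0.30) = -0.50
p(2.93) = 3.14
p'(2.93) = 0.32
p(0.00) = -0.17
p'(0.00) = -0.09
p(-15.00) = -0.96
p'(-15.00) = 0.19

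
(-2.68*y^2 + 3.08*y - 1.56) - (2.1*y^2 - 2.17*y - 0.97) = -4.78*y^2 + 5.25*y - 0.59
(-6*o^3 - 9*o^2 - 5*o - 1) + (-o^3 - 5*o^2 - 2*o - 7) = -7*o^3 - 14*o^2 - 7*o - 8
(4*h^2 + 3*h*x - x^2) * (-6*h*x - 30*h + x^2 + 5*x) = -24*h^3*x - 120*h^3 - 14*h^2*x^2 - 70*h^2*x + 9*h*x^3 + 45*h*x^2 - x^4 - 5*x^3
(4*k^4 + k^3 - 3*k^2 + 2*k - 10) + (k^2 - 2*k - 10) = 4*k^4 + k^3 - 2*k^2 - 20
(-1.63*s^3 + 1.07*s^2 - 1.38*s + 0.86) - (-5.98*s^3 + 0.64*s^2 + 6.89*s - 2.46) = 4.35*s^3 + 0.43*s^2 - 8.27*s + 3.32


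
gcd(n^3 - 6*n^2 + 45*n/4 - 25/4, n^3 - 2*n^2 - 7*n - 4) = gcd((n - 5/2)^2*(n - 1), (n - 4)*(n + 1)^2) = 1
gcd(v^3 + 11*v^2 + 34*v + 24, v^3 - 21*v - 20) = v^2 + 5*v + 4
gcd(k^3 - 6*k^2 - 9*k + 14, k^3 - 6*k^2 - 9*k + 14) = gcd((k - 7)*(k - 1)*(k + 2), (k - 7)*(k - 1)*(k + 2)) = k^3 - 6*k^2 - 9*k + 14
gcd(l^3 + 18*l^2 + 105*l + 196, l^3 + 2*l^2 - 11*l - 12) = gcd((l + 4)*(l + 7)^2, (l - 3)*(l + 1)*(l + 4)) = l + 4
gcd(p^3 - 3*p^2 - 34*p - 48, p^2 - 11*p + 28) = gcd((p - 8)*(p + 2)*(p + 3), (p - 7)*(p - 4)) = 1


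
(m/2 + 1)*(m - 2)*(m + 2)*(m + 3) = m^4/2 + 5*m^3/2 + m^2 - 10*m - 12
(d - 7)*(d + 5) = d^2 - 2*d - 35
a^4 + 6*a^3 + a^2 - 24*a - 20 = (a - 2)*(a + 1)*(a + 2)*(a + 5)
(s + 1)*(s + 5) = s^2 + 6*s + 5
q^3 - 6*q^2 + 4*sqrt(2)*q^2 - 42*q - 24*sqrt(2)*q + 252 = (q - 6)*(q - 3*sqrt(2))*(q + 7*sqrt(2))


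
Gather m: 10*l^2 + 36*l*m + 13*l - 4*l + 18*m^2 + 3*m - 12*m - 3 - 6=10*l^2 + 9*l + 18*m^2 + m*(36*l - 9) - 9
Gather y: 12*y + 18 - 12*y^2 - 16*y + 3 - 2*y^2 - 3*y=-14*y^2 - 7*y + 21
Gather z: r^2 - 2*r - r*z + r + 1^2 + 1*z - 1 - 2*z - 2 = r^2 - r + z*(-r - 1) - 2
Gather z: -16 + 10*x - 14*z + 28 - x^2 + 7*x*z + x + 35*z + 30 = -x^2 + 11*x + z*(7*x + 21) + 42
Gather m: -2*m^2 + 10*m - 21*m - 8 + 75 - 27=-2*m^2 - 11*m + 40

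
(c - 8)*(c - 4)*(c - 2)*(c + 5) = c^4 - 9*c^3 - 14*c^2 + 216*c - 320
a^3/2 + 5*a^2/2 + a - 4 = (a/2 + 1)*(a - 1)*(a + 4)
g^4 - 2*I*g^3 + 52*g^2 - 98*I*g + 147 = (g - 7*I)*(g - 3*I)*(g + I)*(g + 7*I)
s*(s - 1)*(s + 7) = s^3 + 6*s^2 - 7*s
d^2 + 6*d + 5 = (d + 1)*(d + 5)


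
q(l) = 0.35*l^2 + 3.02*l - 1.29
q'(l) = 0.7*l + 3.02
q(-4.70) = -7.75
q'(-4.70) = -0.27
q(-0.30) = -2.16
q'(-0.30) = 2.81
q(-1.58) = -5.19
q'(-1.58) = 1.91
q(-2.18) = -6.21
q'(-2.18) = 1.49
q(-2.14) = -6.15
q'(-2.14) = 1.52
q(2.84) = 10.11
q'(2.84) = 5.01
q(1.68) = 4.77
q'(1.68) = 4.20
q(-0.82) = -3.53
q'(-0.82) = 2.45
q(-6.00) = -6.81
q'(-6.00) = -1.18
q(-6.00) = -6.81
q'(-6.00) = -1.18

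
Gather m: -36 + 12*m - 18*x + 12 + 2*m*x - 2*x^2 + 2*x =m*(2*x + 12) - 2*x^2 - 16*x - 24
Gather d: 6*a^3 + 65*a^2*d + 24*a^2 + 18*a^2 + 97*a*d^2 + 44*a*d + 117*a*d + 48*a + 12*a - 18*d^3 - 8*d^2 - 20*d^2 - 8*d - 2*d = 6*a^3 + 42*a^2 + 60*a - 18*d^3 + d^2*(97*a - 28) + d*(65*a^2 + 161*a - 10)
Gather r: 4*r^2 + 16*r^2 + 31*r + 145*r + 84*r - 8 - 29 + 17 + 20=20*r^2 + 260*r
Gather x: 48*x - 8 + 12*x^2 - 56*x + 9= 12*x^2 - 8*x + 1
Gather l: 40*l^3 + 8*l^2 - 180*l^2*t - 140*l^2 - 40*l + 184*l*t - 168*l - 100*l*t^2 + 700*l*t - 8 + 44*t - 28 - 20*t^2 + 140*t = 40*l^3 + l^2*(-180*t - 132) + l*(-100*t^2 + 884*t - 208) - 20*t^2 + 184*t - 36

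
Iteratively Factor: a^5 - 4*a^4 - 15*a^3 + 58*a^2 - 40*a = (a - 1)*(a^4 - 3*a^3 - 18*a^2 + 40*a) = (a - 5)*(a - 1)*(a^3 + 2*a^2 - 8*a) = a*(a - 5)*(a - 1)*(a^2 + 2*a - 8) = a*(a - 5)*(a - 1)*(a + 4)*(a - 2)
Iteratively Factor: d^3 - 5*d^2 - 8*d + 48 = (d - 4)*(d^2 - d - 12) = (d - 4)^2*(d + 3)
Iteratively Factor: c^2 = (c)*(c)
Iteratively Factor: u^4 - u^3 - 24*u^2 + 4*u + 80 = (u + 2)*(u^3 - 3*u^2 - 18*u + 40) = (u - 2)*(u + 2)*(u^2 - u - 20) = (u - 5)*(u - 2)*(u + 2)*(u + 4)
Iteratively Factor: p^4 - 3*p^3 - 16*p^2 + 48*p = (p)*(p^3 - 3*p^2 - 16*p + 48) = p*(p - 3)*(p^2 - 16) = p*(p - 3)*(p + 4)*(p - 4)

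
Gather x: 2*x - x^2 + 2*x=-x^2 + 4*x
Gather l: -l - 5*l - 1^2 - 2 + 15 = 12 - 6*l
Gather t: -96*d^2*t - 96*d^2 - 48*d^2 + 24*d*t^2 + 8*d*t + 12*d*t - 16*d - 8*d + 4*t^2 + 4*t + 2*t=-144*d^2 - 24*d + t^2*(24*d + 4) + t*(-96*d^2 + 20*d + 6)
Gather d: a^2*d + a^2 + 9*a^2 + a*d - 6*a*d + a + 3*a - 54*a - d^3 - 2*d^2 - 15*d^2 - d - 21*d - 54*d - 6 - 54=10*a^2 - 50*a - d^3 - 17*d^2 + d*(a^2 - 5*a - 76) - 60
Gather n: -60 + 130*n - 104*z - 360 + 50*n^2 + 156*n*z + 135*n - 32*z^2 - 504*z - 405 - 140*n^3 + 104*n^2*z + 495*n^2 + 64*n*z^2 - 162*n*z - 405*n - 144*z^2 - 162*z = -140*n^3 + n^2*(104*z + 545) + n*(64*z^2 - 6*z - 140) - 176*z^2 - 770*z - 825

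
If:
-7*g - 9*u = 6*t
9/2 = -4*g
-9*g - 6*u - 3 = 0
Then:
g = -9/8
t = -15/32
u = 19/16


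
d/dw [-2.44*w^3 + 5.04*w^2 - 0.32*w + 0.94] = -7.32*w^2 + 10.08*w - 0.32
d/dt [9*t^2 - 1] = 18*t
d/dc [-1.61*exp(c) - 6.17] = -1.61*exp(c)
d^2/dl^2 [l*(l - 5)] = 2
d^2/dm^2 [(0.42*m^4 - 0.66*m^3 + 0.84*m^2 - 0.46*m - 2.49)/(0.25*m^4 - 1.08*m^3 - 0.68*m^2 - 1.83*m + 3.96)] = (-1.11022302462516e-16*m^10 + 0.1443*m^9 + 0.743400000000001*m^8 - 0.0731999999999964*m^7 - 11.7258*m^6 + 59.452104*m^5 - 92.660616*m^4 - 22.66988*m^3 + 90.841896*m^2 - 152.017992*m - 10.409634)/(0.015625*m^12 - 0.2025*m^11 + 0.7473*m^10 - 0.501237*m^9 + 1.674444*m^8 - 12.450312*m^7 + 3.951163*m^6 - 6.809868*m^5 + 57.38202*m^4 - 27.369927*m^3 + 7.79446800000001*m^2 - 86.091984*m + 62.099136)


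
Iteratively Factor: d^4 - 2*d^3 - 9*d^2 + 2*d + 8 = (d - 1)*(d^3 - d^2 - 10*d - 8) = (d - 1)*(d + 2)*(d^2 - 3*d - 4) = (d - 4)*(d - 1)*(d + 2)*(d + 1)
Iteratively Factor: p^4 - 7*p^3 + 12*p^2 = (p)*(p^3 - 7*p^2 + 12*p) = p^2*(p^2 - 7*p + 12) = p^2*(p - 4)*(p - 3)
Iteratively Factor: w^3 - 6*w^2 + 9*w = (w - 3)*(w^2 - 3*w) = w*(w - 3)*(w - 3)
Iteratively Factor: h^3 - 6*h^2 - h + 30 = (h + 2)*(h^2 - 8*h + 15) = (h - 3)*(h + 2)*(h - 5)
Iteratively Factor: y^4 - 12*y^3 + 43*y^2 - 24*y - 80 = (y - 5)*(y^3 - 7*y^2 + 8*y + 16) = (y - 5)*(y - 4)*(y^2 - 3*y - 4) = (y - 5)*(y - 4)^2*(y + 1)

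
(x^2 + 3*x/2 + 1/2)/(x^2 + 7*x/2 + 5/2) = (2*x + 1)/(2*x + 5)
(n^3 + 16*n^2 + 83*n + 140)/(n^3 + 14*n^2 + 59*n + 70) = (n + 4)/(n + 2)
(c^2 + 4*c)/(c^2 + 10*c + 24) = c/(c + 6)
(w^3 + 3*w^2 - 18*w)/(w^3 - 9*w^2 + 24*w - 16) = w*(w^2 + 3*w - 18)/(w^3 - 9*w^2 + 24*w - 16)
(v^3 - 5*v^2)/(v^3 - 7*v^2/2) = 2*(v - 5)/(2*v - 7)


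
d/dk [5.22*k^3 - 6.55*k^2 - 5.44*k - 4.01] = 15.66*k^2 - 13.1*k - 5.44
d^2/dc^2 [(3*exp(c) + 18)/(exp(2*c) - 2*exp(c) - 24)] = 3*(exp(4*c) + 26*exp(3*c) + 108*exp(2*c) + 552*exp(c) + 288)*exp(c)/(exp(6*c) - 6*exp(5*c) - 60*exp(4*c) + 280*exp(3*c) + 1440*exp(2*c) - 3456*exp(c) - 13824)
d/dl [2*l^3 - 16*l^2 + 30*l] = 6*l^2 - 32*l + 30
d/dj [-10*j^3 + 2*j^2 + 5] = 2*j*(2 - 15*j)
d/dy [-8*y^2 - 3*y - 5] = -16*y - 3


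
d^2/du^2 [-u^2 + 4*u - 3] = -2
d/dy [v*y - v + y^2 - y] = v + 2*y - 1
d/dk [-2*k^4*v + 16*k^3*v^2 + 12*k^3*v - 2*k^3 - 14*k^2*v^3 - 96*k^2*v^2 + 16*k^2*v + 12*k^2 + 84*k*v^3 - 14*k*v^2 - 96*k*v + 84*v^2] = -8*k^3*v + 48*k^2*v^2 + 36*k^2*v - 6*k^2 - 28*k*v^3 - 192*k*v^2 + 32*k*v + 24*k + 84*v^3 - 14*v^2 - 96*v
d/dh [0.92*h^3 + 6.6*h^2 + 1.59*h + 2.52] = 2.76*h^2 + 13.2*h + 1.59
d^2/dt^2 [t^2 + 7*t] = 2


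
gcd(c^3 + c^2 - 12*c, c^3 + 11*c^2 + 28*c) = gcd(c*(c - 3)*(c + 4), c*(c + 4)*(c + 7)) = c^2 + 4*c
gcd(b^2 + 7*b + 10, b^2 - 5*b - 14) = b + 2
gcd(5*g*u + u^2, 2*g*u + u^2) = u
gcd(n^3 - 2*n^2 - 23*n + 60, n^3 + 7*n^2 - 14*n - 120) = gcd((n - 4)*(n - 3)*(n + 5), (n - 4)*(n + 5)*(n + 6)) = n^2 + n - 20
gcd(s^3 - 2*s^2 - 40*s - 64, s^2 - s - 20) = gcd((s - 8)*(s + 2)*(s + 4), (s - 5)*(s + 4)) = s + 4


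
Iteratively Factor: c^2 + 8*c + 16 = (c + 4)*(c + 4)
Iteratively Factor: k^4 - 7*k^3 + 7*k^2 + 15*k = (k)*(k^3 - 7*k^2 + 7*k + 15) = k*(k + 1)*(k^2 - 8*k + 15) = k*(k - 5)*(k + 1)*(k - 3)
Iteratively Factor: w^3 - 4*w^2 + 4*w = (w - 2)*(w^2 - 2*w) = w*(w - 2)*(w - 2)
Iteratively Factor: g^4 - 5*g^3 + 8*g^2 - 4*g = (g - 2)*(g^3 - 3*g^2 + 2*g) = g*(g - 2)*(g^2 - 3*g + 2) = g*(g - 2)^2*(g - 1)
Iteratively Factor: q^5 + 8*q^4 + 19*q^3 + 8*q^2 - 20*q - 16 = (q + 2)*(q^4 + 6*q^3 + 7*q^2 - 6*q - 8) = (q + 2)*(q + 4)*(q^3 + 2*q^2 - q - 2) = (q - 1)*(q + 2)*(q + 4)*(q^2 + 3*q + 2) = (q - 1)*(q + 1)*(q + 2)*(q + 4)*(q + 2)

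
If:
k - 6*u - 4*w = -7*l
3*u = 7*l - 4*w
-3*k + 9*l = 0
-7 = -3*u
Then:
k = 7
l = 7/3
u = 7/3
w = 7/3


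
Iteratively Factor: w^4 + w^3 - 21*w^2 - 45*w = (w + 3)*(w^3 - 2*w^2 - 15*w) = w*(w + 3)*(w^2 - 2*w - 15) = w*(w + 3)^2*(w - 5)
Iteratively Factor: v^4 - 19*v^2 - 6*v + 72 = (v - 2)*(v^3 + 2*v^2 - 15*v - 36) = (v - 2)*(v + 3)*(v^2 - v - 12) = (v - 4)*(v - 2)*(v + 3)*(v + 3)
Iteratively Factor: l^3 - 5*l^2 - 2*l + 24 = (l + 2)*(l^2 - 7*l + 12) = (l - 4)*(l + 2)*(l - 3)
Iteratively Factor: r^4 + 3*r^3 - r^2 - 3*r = (r)*(r^3 + 3*r^2 - r - 3) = r*(r + 1)*(r^2 + 2*r - 3) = r*(r + 1)*(r + 3)*(r - 1)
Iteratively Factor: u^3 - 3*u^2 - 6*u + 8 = (u - 4)*(u^2 + u - 2) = (u - 4)*(u + 2)*(u - 1)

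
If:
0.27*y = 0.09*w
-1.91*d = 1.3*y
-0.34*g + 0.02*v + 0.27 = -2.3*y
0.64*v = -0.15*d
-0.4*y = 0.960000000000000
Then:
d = 1.63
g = -15.46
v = -0.38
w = -7.20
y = -2.40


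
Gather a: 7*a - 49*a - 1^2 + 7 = 6 - 42*a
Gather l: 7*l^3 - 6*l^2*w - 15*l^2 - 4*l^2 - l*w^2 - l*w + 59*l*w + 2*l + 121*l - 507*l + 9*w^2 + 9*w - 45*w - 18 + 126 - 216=7*l^3 + l^2*(-6*w - 19) + l*(-w^2 + 58*w - 384) + 9*w^2 - 36*w - 108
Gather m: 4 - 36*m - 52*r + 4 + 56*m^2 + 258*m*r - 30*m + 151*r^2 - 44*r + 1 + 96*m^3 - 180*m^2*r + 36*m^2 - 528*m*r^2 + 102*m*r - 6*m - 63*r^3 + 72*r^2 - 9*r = 96*m^3 + m^2*(92 - 180*r) + m*(-528*r^2 + 360*r - 72) - 63*r^3 + 223*r^2 - 105*r + 9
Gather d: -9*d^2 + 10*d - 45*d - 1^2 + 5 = -9*d^2 - 35*d + 4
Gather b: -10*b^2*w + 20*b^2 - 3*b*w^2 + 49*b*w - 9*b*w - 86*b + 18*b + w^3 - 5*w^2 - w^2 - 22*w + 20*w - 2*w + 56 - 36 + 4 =b^2*(20 - 10*w) + b*(-3*w^2 + 40*w - 68) + w^3 - 6*w^2 - 4*w + 24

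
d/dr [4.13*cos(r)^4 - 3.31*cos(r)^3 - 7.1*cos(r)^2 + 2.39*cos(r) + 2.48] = (-16.52*cos(r)^3 + 9.93*cos(r)^2 + 14.2*cos(r) - 2.39)*sin(r)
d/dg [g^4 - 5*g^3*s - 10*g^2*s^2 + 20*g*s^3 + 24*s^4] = 4*g^3 - 15*g^2*s - 20*g*s^2 + 20*s^3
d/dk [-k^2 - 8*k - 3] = -2*k - 8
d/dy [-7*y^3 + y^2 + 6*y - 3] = -21*y^2 + 2*y + 6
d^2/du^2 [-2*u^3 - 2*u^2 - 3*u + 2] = -12*u - 4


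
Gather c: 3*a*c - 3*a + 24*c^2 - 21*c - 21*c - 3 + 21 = -3*a + 24*c^2 + c*(3*a - 42) + 18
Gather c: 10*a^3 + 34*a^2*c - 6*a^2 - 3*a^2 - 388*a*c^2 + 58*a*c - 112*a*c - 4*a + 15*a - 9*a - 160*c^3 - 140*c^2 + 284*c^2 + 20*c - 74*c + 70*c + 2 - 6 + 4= 10*a^3 - 9*a^2 + 2*a - 160*c^3 + c^2*(144 - 388*a) + c*(34*a^2 - 54*a + 16)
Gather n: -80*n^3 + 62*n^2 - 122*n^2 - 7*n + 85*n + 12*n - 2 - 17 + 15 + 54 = -80*n^3 - 60*n^2 + 90*n + 50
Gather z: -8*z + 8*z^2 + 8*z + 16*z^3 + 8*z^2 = 16*z^3 + 16*z^2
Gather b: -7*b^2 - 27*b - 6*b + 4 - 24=-7*b^2 - 33*b - 20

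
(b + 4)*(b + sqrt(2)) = b^2 + sqrt(2)*b + 4*b + 4*sqrt(2)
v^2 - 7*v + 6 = (v - 6)*(v - 1)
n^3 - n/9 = n*(n - 1/3)*(n + 1/3)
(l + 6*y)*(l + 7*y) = l^2 + 13*l*y + 42*y^2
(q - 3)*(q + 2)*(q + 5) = q^3 + 4*q^2 - 11*q - 30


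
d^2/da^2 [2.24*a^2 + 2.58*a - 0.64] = 4.48000000000000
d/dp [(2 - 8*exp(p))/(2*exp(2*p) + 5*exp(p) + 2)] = (16*exp(2*p) - 8*exp(p) - 26)*exp(p)/(4*exp(4*p) + 20*exp(3*p) + 33*exp(2*p) + 20*exp(p) + 4)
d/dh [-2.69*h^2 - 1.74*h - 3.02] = -5.38*h - 1.74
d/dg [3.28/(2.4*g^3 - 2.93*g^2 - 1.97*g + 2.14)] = (-23.616*g^2 + 19.2208*g + 6.4616)/(2.4*g^3 - 2.93*g^2 - 1.97*g + 2.14)^2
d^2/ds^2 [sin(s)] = -sin(s)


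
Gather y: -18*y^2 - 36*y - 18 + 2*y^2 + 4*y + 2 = -16*y^2 - 32*y - 16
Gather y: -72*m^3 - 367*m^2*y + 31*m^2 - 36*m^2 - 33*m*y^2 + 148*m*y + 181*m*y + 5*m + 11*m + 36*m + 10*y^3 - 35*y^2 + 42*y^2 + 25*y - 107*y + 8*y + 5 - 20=-72*m^3 - 5*m^2 + 52*m + 10*y^3 + y^2*(7 - 33*m) + y*(-367*m^2 + 329*m - 74) - 15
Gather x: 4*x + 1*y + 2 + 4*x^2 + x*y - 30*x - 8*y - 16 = 4*x^2 + x*(y - 26) - 7*y - 14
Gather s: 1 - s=1 - s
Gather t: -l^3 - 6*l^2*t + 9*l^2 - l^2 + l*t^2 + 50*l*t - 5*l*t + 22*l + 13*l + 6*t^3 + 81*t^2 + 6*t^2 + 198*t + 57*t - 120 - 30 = -l^3 + 8*l^2 + 35*l + 6*t^3 + t^2*(l + 87) + t*(-6*l^2 + 45*l + 255) - 150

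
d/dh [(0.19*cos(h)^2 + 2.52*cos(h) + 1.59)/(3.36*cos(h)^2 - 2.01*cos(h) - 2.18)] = (8.8491*cos(h)^2 + 11.5132*cos(h) + 2.2977)*sin(h)/(11.2896*cos(h)^4 - 13.5072*cos(h)^3 - 10.6095*cos(h)^2 + 8.7636*cos(h) + 4.7524)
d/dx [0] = 0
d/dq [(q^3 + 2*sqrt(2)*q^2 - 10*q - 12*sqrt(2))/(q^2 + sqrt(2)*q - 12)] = 1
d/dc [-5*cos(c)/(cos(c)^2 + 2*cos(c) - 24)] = 5*(sin(c)^2 - 25)*sin(c)/((cos(c) - 4)^2*(cos(c) + 6)^2)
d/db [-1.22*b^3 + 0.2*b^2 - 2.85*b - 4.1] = -3.66*b^2 + 0.4*b - 2.85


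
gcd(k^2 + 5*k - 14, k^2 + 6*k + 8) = 1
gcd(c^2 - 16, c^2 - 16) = c^2 - 16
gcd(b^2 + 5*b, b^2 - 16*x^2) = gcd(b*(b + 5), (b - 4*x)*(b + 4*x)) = 1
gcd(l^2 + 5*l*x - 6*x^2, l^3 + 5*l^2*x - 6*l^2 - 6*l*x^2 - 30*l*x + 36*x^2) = -l^2 - 5*l*x + 6*x^2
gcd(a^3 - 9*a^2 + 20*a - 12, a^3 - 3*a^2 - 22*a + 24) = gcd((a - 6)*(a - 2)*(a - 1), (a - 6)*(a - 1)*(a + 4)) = a^2 - 7*a + 6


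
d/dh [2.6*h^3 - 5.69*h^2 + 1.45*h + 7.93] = 7.8*h^2 - 11.38*h + 1.45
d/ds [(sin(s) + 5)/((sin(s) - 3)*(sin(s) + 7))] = (-10*sin(s) + cos(s)^2 - 42)*cos(s)/((sin(s) - 3)^2*(sin(s) + 7)^2)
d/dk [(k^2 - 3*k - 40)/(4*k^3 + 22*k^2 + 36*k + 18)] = (-2*k^4 + 12*k^3 + 291*k^2 + 898*k + 693)/(2*(4*k^6 + 44*k^5 + 193*k^4 + 432*k^3 + 522*k^2 + 324*k + 81))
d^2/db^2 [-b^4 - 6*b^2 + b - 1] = -12*b^2 - 12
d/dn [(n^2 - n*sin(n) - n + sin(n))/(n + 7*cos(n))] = ((n + 7*cos(n))*(-n*cos(n) + 2*n + sqrt(2)*cos(n + pi/4) - 1) + (7*sin(n) - 1)*(n^2 - n*sin(n) - n + sin(n)))/(n + 7*cos(n))^2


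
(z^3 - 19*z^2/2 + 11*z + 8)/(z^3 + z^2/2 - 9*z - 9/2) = (z^2 - 10*z + 16)/(z^2 - 9)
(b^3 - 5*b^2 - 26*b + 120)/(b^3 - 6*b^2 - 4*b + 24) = (b^2 + b - 20)/(b^2 - 4)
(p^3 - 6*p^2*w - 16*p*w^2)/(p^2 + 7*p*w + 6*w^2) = p*(p^2 - 6*p*w - 16*w^2)/(p^2 + 7*p*w + 6*w^2)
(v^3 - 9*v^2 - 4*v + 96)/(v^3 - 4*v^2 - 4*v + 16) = (v^2 - 5*v - 24)/(v^2 - 4)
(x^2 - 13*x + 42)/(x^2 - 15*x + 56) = (x - 6)/(x - 8)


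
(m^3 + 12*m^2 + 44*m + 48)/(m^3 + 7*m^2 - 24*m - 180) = (m^2 + 6*m + 8)/(m^2 + m - 30)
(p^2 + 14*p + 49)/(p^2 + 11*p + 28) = (p + 7)/(p + 4)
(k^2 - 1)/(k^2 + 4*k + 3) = (k - 1)/(k + 3)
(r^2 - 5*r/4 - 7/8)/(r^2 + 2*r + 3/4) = (4*r - 7)/(2*(2*r + 3))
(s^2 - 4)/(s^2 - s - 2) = (s + 2)/(s + 1)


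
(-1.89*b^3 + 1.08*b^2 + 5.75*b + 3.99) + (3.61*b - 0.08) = -1.89*b^3 + 1.08*b^2 + 9.36*b + 3.91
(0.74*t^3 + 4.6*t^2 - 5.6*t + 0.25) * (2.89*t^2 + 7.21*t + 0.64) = 2.1386*t^5 + 18.6294*t^4 + 17.4556*t^3 - 36.7095*t^2 - 1.7815*t + 0.16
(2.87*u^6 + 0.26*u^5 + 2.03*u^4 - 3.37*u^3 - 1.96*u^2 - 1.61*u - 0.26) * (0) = 0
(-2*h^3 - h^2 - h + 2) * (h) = -2*h^4 - h^3 - h^2 + 2*h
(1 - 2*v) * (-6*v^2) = 12*v^3 - 6*v^2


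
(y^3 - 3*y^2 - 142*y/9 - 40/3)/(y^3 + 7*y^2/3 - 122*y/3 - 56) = (y + 5/3)/(y + 7)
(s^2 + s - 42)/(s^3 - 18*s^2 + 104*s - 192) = (s + 7)/(s^2 - 12*s + 32)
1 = 1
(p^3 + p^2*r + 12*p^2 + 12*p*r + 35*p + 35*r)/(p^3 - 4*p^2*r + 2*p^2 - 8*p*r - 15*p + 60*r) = (p^2 + p*r + 7*p + 7*r)/(p^2 - 4*p*r - 3*p + 12*r)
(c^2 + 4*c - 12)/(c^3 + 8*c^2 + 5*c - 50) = (c + 6)/(c^2 + 10*c + 25)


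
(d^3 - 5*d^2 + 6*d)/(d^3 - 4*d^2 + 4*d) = (d - 3)/(d - 2)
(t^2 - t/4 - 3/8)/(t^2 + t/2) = (t - 3/4)/t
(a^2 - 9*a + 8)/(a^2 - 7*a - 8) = (a - 1)/(a + 1)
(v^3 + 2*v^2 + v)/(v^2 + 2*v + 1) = v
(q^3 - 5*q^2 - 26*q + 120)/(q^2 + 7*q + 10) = (q^2 - 10*q + 24)/(q + 2)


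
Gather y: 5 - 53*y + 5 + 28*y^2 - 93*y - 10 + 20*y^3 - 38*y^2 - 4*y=20*y^3 - 10*y^2 - 150*y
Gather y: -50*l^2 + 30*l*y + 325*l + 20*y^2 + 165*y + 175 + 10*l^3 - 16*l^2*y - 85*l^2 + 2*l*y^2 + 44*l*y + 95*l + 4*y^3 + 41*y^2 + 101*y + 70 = 10*l^3 - 135*l^2 + 420*l + 4*y^3 + y^2*(2*l + 61) + y*(-16*l^2 + 74*l + 266) + 245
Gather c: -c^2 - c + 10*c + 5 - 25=-c^2 + 9*c - 20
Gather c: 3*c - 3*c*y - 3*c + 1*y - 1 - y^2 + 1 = -3*c*y - y^2 + y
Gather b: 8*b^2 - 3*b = 8*b^2 - 3*b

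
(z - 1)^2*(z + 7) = z^3 + 5*z^2 - 13*z + 7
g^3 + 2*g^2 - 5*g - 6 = (g - 2)*(g + 1)*(g + 3)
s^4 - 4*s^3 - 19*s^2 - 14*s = s*(s - 7)*(s + 1)*(s + 2)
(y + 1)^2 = y^2 + 2*y + 1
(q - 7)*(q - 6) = q^2 - 13*q + 42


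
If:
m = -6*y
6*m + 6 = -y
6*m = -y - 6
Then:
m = -36/35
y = 6/35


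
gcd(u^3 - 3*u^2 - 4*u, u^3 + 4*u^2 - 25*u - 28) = u^2 - 3*u - 4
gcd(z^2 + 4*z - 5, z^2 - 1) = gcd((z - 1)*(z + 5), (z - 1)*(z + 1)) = z - 1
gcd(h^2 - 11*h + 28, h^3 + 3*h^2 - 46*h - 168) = h - 7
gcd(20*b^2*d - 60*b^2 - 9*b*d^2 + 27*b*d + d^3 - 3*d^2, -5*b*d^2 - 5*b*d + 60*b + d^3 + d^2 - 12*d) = 5*b*d - 15*b - d^2 + 3*d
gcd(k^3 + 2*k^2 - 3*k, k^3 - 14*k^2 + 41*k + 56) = 1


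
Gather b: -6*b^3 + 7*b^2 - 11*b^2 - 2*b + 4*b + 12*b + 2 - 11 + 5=-6*b^3 - 4*b^2 + 14*b - 4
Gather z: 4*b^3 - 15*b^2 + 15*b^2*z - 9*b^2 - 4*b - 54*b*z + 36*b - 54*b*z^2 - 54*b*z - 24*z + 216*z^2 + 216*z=4*b^3 - 24*b^2 + 32*b + z^2*(216 - 54*b) + z*(15*b^2 - 108*b + 192)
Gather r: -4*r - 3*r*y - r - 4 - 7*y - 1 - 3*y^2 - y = r*(-3*y - 5) - 3*y^2 - 8*y - 5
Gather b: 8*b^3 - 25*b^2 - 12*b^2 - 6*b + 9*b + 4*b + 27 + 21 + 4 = 8*b^3 - 37*b^2 + 7*b + 52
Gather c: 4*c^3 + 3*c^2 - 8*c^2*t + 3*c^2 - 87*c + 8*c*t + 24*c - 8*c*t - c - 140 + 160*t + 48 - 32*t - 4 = 4*c^3 + c^2*(6 - 8*t) - 64*c + 128*t - 96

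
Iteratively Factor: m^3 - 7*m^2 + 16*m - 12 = (m - 3)*(m^2 - 4*m + 4) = (m - 3)*(m - 2)*(m - 2)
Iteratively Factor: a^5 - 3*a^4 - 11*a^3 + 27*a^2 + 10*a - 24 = (a - 4)*(a^4 + a^3 - 7*a^2 - a + 6) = (a - 4)*(a - 2)*(a^3 + 3*a^2 - a - 3) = (a - 4)*(a - 2)*(a + 3)*(a^2 - 1) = (a - 4)*(a - 2)*(a - 1)*(a + 3)*(a + 1)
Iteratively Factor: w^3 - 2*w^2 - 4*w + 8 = (w - 2)*(w^2 - 4) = (w - 2)^2*(w + 2)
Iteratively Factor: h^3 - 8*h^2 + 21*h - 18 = (h - 3)*(h^2 - 5*h + 6) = (h - 3)*(h - 2)*(h - 3)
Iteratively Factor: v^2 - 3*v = (v - 3)*(v)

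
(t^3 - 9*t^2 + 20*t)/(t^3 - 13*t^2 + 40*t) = (t - 4)/(t - 8)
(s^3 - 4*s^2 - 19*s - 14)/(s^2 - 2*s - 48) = (-s^3 + 4*s^2 + 19*s + 14)/(-s^2 + 2*s + 48)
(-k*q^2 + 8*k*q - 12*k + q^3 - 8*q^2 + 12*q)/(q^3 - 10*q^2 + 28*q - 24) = (-k + q)/(q - 2)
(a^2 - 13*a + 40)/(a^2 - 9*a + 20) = (a - 8)/(a - 4)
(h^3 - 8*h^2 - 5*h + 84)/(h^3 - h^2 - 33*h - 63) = (h - 4)/(h + 3)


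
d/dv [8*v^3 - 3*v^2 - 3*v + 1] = 24*v^2 - 6*v - 3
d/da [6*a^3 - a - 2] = 18*a^2 - 1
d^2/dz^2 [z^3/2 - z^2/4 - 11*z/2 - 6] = 3*z - 1/2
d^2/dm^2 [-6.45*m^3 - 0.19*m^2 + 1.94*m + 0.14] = -38.7*m - 0.38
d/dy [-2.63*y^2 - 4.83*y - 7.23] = -5.26*y - 4.83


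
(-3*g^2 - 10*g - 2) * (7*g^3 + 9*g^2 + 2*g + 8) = -21*g^5 - 97*g^4 - 110*g^3 - 62*g^2 - 84*g - 16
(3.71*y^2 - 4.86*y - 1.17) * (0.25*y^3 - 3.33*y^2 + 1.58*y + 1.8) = 0.9275*y^5 - 13.5693*y^4 + 21.7531*y^3 + 2.8953*y^2 - 10.5966*y - 2.106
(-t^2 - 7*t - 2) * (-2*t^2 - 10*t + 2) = 2*t^4 + 24*t^3 + 72*t^2 + 6*t - 4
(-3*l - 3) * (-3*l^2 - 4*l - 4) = 9*l^3 + 21*l^2 + 24*l + 12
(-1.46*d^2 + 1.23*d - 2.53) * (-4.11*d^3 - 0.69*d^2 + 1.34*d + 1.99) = 6.0006*d^5 - 4.0479*d^4 + 7.5932*d^3 + 0.4885*d^2 - 0.9425*d - 5.0347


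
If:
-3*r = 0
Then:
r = 0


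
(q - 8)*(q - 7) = q^2 - 15*q + 56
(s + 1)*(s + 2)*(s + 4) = s^3 + 7*s^2 + 14*s + 8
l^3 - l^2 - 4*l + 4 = (l - 2)*(l - 1)*(l + 2)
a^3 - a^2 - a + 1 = (a - 1)^2*(a + 1)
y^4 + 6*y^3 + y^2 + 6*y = y*(y + 6)*(y - I)*(y + I)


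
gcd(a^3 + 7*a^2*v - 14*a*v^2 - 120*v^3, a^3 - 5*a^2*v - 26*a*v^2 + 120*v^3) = -a^2 - a*v + 20*v^2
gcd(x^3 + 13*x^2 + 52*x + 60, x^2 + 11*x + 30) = x^2 + 11*x + 30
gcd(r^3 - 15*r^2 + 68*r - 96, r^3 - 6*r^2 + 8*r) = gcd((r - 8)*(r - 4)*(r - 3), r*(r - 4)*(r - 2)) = r - 4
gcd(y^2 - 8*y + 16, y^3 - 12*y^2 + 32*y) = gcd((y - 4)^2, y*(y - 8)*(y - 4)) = y - 4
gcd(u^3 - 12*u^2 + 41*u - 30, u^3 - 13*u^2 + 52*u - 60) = u^2 - 11*u + 30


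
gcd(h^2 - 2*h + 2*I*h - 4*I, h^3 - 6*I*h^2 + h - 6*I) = 1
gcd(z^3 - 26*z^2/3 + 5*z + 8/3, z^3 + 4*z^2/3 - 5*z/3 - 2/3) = z^2 - 2*z/3 - 1/3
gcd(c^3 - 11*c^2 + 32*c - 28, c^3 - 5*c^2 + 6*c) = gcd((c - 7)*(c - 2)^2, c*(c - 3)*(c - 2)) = c - 2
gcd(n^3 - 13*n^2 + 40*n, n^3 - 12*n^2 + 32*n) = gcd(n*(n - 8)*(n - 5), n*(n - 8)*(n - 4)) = n^2 - 8*n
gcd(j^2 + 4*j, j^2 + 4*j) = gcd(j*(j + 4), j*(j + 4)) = j^2 + 4*j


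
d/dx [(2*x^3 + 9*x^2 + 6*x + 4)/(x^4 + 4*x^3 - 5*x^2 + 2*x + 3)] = 2*(-x^6 - 9*x^5 - 32*x^4 - 28*x^3 + 9*x^2 + 47*x + 5)/(x^8 + 8*x^7 + 6*x^6 - 36*x^5 + 47*x^4 + 4*x^3 - 26*x^2 + 12*x + 9)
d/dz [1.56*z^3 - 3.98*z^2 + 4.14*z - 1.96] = 4.68*z^2 - 7.96*z + 4.14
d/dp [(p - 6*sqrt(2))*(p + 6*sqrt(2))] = 2*p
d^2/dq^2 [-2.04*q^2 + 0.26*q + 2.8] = -4.08000000000000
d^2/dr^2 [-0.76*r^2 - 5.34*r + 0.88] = -1.52000000000000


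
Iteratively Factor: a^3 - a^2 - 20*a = (a)*(a^2 - a - 20) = a*(a - 5)*(a + 4)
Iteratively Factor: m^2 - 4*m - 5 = (m - 5)*(m + 1)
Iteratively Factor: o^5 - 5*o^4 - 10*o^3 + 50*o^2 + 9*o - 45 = (o + 3)*(o^4 - 8*o^3 + 14*o^2 + 8*o - 15) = (o + 1)*(o + 3)*(o^3 - 9*o^2 + 23*o - 15) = (o - 1)*(o + 1)*(o + 3)*(o^2 - 8*o + 15) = (o - 3)*(o - 1)*(o + 1)*(o + 3)*(o - 5)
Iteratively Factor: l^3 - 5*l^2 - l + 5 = (l - 5)*(l^2 - 1) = (l - 5)*(l - 1)*(l + 1)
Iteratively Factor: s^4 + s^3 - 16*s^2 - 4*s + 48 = (s + 2)*(s^3 - s^2 - 14*s + 24) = (s - 2)*(s + 2)*(s^2 + s - 12) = (s - 2)*(s + 2)*(s + 4)*(s - 3)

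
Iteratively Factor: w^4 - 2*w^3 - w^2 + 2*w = (w + 1)*(w^3 - 3*w^2 + 2*w) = (w - 1)*(w + 1)*(w^2 - 2*w) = (w - 2)*(w - 1)*(w + 1)*(w)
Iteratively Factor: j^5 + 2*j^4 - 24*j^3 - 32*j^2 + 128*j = (j - 2)*(j^4 + 4*j^3 - 16*j^2 - 64*j) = (j - 4)*(j - 2)*(j^3 + 8*j^2 + 16*j) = (j - 4)*(j - 2)*(j + 4)*(j^2 + 4*j) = j*(j - 4)*(j - 2)*(j + 4)*(j + 4)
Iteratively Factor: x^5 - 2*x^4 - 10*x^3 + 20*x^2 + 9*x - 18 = (x + 3)*(x^4 - 5*x^3 + 5*x^2 + 5*x - 6) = (x + 1)*(x + 3)*(x^3 - 6*x^2 + 11*x - 6) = (x - 3)*(x + 1)*(x + 3)*(x^2 - 3*x + 2) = (x - 3)*(x - 2)*(x + 1)*(x + 3)*(x - 1)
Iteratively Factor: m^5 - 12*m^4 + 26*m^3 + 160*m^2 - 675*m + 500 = (m - 5)*(m^4 - 7*m^3 - 9*m^2 + 115*m - 100) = (m - 5)*(m + 4)*(m^3 - 11*m^2 + 35*m - 25) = (m - 5)*(m - 1)*(m + 4)*(m^2 - 10*m + 25) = (m - 5)^2*(m - 1)*(m + 4)*(m - 5)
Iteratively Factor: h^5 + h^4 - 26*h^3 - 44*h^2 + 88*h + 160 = (h + 4)*(h^4 - 3*h^3 - 14*h^2 + 12*h + 40) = (h + 2)*(h + 4)*(h^3 - 5*h^2 - 4*h + 20) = (h - 2)*(h + 2)*(h + 4)*(h^2 - 3*h - 10) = (h - 2)*(h + 2)^2*(h + 4)*(h - 5)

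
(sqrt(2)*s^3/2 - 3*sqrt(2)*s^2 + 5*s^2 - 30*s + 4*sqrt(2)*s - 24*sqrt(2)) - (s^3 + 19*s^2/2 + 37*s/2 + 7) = -s^3 + sqrt(2)*s^3/2 - 9*s^2/2 - 3*sqrt(2)*s^2 - 97*s/2 + 4*sqrt(2)*s - 24*sqrt(2) - 7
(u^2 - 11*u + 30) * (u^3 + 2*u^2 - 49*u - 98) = u^5 - 9*u^4 - 41*u^3 + 501*u^2 - 392*u - 2940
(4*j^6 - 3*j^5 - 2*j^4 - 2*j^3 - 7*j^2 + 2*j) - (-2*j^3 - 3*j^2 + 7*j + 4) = 4*j^6 - 3*j^5 - 2*j^4 - 4*j^2 - 5*j - 4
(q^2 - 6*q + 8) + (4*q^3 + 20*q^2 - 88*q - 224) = 4*q^3 + 21*q^2 - 94*q - 216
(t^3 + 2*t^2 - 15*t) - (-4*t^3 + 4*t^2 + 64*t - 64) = 5*t^3 - 2*t^2 - 79*t + 64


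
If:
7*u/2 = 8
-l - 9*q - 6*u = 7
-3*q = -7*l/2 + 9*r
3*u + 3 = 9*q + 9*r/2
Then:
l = 2278/77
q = -1291/231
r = 3088/231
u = 16/7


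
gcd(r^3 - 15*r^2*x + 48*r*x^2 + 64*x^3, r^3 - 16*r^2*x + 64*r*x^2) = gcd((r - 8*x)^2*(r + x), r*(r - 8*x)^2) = r^2 - 16*r*x + 64*x^2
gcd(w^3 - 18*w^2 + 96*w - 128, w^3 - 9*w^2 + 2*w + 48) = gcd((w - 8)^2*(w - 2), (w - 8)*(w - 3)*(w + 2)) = w - 8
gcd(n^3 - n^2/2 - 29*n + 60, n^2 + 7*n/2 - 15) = n^2 + 7*n/2 - 15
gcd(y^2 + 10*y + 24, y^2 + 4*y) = y + 4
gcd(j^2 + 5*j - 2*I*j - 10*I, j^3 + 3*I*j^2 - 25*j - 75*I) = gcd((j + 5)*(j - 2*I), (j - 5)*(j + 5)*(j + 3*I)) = j + 5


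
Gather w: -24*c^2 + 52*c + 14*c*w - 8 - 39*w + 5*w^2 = -24*c^2 + 52*c + 5*w^2 + w*(14*c - 39) - 8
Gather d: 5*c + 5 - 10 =5*c - 5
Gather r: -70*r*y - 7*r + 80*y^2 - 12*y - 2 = r*(-70*y - 7) + 80*y^2 - 12*y - 2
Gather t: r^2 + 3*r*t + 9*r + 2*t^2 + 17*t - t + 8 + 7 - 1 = r^2 + 9*r + 2*t^2 + t*(3*r + 16) + 14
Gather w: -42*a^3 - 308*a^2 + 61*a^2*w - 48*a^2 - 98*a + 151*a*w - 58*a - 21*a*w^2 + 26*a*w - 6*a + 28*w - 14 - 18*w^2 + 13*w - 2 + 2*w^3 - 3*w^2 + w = -42*a^3 - 356*a^2 - 162*a + 2*w^3 + w^2*(-21*a - 21) + w*(61*a^2 + 177*a + 42) - 16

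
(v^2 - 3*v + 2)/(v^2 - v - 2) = (v - 1)/(v + 1)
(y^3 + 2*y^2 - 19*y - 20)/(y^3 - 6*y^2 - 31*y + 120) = (y^2 - 3*y - 4)/(y^2 - 11*y + 24)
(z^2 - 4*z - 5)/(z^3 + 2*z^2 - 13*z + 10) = (z^2 - 4*z - 5)/(z^3 + 2*z^2 - 13*z + 10)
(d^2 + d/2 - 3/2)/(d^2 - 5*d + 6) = (2*d^2 + d - 3)/(2*(d^2 - 5*d + 6))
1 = 1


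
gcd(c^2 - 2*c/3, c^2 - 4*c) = c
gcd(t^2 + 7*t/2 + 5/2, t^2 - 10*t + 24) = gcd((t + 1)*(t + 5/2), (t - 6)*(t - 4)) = 1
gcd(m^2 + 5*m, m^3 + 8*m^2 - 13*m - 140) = m + 5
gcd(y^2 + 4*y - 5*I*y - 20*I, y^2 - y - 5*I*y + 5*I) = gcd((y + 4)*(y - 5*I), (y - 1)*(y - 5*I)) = y - 5*I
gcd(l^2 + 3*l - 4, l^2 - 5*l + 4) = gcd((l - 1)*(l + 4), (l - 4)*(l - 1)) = l - 1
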